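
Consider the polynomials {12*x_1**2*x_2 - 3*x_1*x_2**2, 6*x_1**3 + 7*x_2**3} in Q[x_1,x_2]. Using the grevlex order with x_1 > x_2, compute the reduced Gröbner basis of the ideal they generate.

G = {x_2**5, x_1*x_2**3 + 56/3*x_2**4, x_1**3 + 7/6*x_2**3, x_1**2*x_2 - 1/4*x_1*x_2**2}

The reduced Gröbner basis is the canonical form of the ideal for this ordering.

f_1 = 12*x_1**2*x_2 - 3*x_1*x_2**2, LT = x_1**2*x_2.
f_2 = 6*x_1**3 + 7*x_2**3, LT = x_1**3.

S(f_1,f_2): lcm = x_1**3*x_2. S = -1/4*x_1**2*x_2**2 - 7/6*x_2**4.
  leading term x_1**2*x_2**2: subtract (-1/48*x_2)·f_1 from -1/4*x_1**2*x_2**2 - 7/6*x_2**4 → -1/16*x_1*x_2**3 - 7/6*x_2**4
  leading term x_1*x_2**3: no divisor's leading term divides it; move -1/16*x_1*x_2**3 to the remainder.
  leading term x_2**4: no divisor's leading term divides it; move -7/6*x_2**4 to the remainder.
  remainder -1/16*x_1*x_2**3 - 7/6*x_2**4 ≠ 0; add g_3 = -1/16*x_1*x_2**3 - 7/6*x_2**4 to the basis.

S(f_1,g_3): lcm = x_1**2*x_2**3. S = -227/12*x_1*x_2**4.
  leading term x_1*x_2**4: subtract (908/3*x_2)·g_3 from -227/12*x_1*x_2**4 → 3178/9*x_2**5
  leading term x_2**5: no divisor's leading term divides it; move 3178/9*x_2**5 to the remainder.
  remainder 3178/9*x_2**5 ≠ 0; add g_4 = 3178/9*x_2**5 to the basis.

The other S-polynomials (S(f_2,g_3), S(f_1,g_4), S(f_2,g_4), S(g_3,g_4)) all reduce to 0 modulo the current basis, so we have a Gröbner basis.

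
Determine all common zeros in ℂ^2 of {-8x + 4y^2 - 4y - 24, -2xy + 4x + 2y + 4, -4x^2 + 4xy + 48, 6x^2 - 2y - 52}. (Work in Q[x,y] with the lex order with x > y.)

Compute a lex Gröbner basis by Buchberger's algorithm.
f_1 = -8x + 4y^2 - 4y - 24, LT = x.
f_2 = -2xy + 4x + 2y + 4, LT = xy.
f_3 = -4x^2 + 4xy + 48, LT = x^2.
f_4 = 6x^2 - 2y - 52, LT = x^2.

S(f_1,f_2): lcm = xy. S = 2x - 1/2y^3 + 1/2y^2 + 4y + 2.
  leading term x: subtract (-1/4)·f_1 from 2x - 1/2y^3 + 1/2y^2 + 4y + 2 → -1/2y^3 + 3/2y^2 + 3y - 4
  leading term y^3: no divisor's leading term divides it; move -1/2y^3 to the remainder.
  leading term y^2: no divisor's leading term divides it; move 3/2y^2 to the remainder.
  leading term y: no divisor's leading term divides it; move 3y to the remainder.
  leading term 1: no divisor's leading term divides it; move -4 to the remainder.
  remainder -1/2y^3 + 3/2y^2 + 3y - 4 ≠ 0; add h_5 = -1/2y^3 + 3/2y^2 + 3y - 4 to the basis.

S(f_1,f_3): lcm = x^2. S = -1/2xy^2 + 3/2xy + 3x + 12.
  leading term xy^2: subtract (1/16y^2)·f_1 from -1/2xy^2 + 3/2xy + 3x + 12 → 3/2xy + 3x - 1/4y^4 + 1/4y^3 + 3/2y^2 + 12
  leading term xy: subtract (-3/16y)·f_1 from 3/2xy + 3x - 1/4y^4 + 1/4y^3 + 3/2y^2 + 12 → 3x - 1/4y^4 + y^3 + 3/4y^2 - 9/2y + 12
  leading term x: subtract (-3/8)·f_1 from 3x - 1/4y^4 + y^3 + 3/4y^2 - 9/2y + 12 → -1/4y^4 + y^3 + 9/4y^2 - 6y + 3
  leading term y^4: subtract (1/2y)·h_5 from -1/4y^4 + y^3 + 9/4y^2 - 6y + 3 → 1/4y^3 + 3/4y^2 - 4y + 3
  leading term y^3: subtract (-1/2)·h_5 from 1/4y^3 + 3/4y^2 - 4y + 3 → 3/2y^2 - 5/2y + 1
  leading term y^2: no divisor's leading term divides it; move 3/2y^2 to the remainder.
  leading term y: no divisor's leading term divides it; move -5/2y to the remainder.
  leading term 1: no divisor's leading term divides it; move 1 to the remainder.
  remainder 3/2y^2 - 5/2y + 1 ≠ 0; add h_6 = 3/2y^2 - 5/2y + 1 to the basis.

S(f_1,f_4): lcm = x^2. S = -1/2xy^2 + 1/2xy + 3x + 1/3y + 26/3.
  leading term xy^2: subtract (1/16y^2)·f_1 from -1/2xy^2 + 1/2xy + 3x + 1/3y + 26/3 → 1/2xy + 3x - 1/4y^4 + 1/4y^3 + 3/2y^2 + 1/3y + 26/3
  leading term xy: subtract (-1/16y)·f_1 from 1/2xy + 3x - 1/4y^4 + 1/4y^3 + 3/2y^2 + 1/3y + 26/3 → 3x - 1/4y^4 + 1/2y^3 + 5/4y^2 - 7/6y + 26/3
  leading term x: subtract (-3/8)·f_1 from 3x - 1/4y^4 + 1/2y^3 + 5/4y^2 - 7/6y + 26/3 → -1/4y^4 + 1/2y^3 + 11/4y^2 - 8/3y - 1/3
  leading term y^4: subtract (1/2y)·h_5 from -1/4y^4 + 1/2y^3 + 11/4y^2 - 8/3y - 1/3 → -1/4y^3 + 5/4y^2 - 2/3y - 1/3
  leading term y^3: subtract (1/2)·h_5 from -1/4y^3 + 5/4y^2 - 2/3y - 1/3 → 1/2y^2 - 13/6y + 5/3
  leading term y^2: subtract (1/3)·h_6 from 1/2y^2 - 13/6y + 5/3 → -4/3y + 4/3
  leading term y: no divisor's leading term divides it; move -4/3y to the remainder.
  leading term 1: no divisor's leading term divides it; move 4/3 to the remainder.
  remainder -4/3y + 4/3 ≠ 0; add h_7 = -4/3y + 4/3 to the basis.

The other S-polynomials (S(f_2,f_3), S(f_2,f_4), S(f_3,f_4), S(f_1,h_5), S(f_2,h_5), S(f_3,h_5), S(f_4,h_5), S(f_1,h_6), S(f_2,h_6), S(f_3,h_6), S(f_4,h_6), S(h_5,h_6), S(f_1,h_7), S(f_2,h_7), S(f_3,h_7), S(f_4,h_7), S(h_5,h_7), S(h_6,h_7)) all reduce to 0 modulo the current basis, so we have a Gröbner basis.
Inter-reduce: drop elements whose leading term is divisible by another's, tail-reduce, and make monic.
Reduced Gröbner basis: {x + 3, y - 1}.

From the last basis element, y - 1 = 0, so y takes values in {1}. Each choice, substituted upward through the basis, yields the corresponding point(s) of the solution set.
  y = 1: the earlier basis element becomes x + 3 = 0, giving x = -3 — point (-3, 1).
Check: every point annihilates each of the original generators.

{(-3, 1)}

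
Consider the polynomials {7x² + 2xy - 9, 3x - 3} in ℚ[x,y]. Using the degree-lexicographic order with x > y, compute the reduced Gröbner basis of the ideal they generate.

f_1 = 7x² + 2xy - 9, LT = x².
f_2 = 3x - 3, LT = x.

S(f_1,f_2): lcm = x². S = 2/7xy + x - 9/7.
  reduce S modulo (f_1, f_2):
  remainder 2/7y - 2/7 ≠ 0; add g_3 = 2/7y - 2/7 to the basis.

The other S-polynomials (S(f_1,g_3), S(f_2,g_3)) all reduce to 0 modulo the current basis, so we have a Gröbner basis.
Inter-reduce: drop elements whose leading term is divisible by another's, tail-reduce, and make monic.

G = {x - 1, y - 1}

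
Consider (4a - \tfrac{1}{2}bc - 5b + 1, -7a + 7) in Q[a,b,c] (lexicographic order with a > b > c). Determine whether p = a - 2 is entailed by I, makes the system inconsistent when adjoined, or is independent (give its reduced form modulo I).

First compute the reduced Gröbner basis of I by Buchberger's algorithm.
f_1 = 4a - \tfrac{1}{2}bc - 5b + 1, LT = a.
f_2 = -7a + 7, LT = a.

S(f_1,f_2): lcm = a. S = -\tfrac{1}{8}bc - \tfrac{5}{4}b + \tfrac{5}{4}.
  leading term bc: no divisor's leading term divides it; move -\tfrac{1}{8}bc to the remainder.
  leading term b: no divisor's leading term divides it; move -\tfrac{5}{4}b to the remainder.
  leading term 1: no divisor's leading term divides it; move \tfrac{5}{4} to the remainder.
  remainder -\tfrac{1}{8}bc - \tfrac{5}{4}b + \tfrac{5}{4} ≠ 0; add h_3 = -\tfrac{1}{8}bc - \tfrac{5}{4}b + \tfrac{5}{4} to the basis.

S(f_1,h_3): leading monomials are coprime, so the S-polynomial reduces to 0 (Buchberger's first criterion).
S(f_2,h_3): leading monomials are coprime, so the S-polynomial reduces to 0 (Buchberger's first criterion).
Every S-polynomial of the final basis reduces to 0, so we have a Gröbner basis.
Inter-reduce: drop elements whose leading term is divisible by another's, tail-reduce, and make monic.
Reduced Gröbner basis: {a - 1, bc + 10b - 10}.
Label its elements g_1 = a - 1, g_2 = bc + 10b - 10.

Reduce p = a - 2 modulo G:
  leading term a: subtract (1)·g_1 from a - 2 → -1
  leading term 1: no divisor's leading term divides it; move -1 to the remainder.
  normal form = -1.
The normal form is nonzero, so p ∉ I. Since p minus its normal form lies in I, I + (p) = I + (r) where r = -1; decide whether this ideal is the whole ring.
Here r = -1 is a nonzero constant, hence a unit: 1 ∈ I + (p), the Gröbner basis of I + (p) is {1}, and the enlarged system has no common solution — adjoining p is inconsistent.

Adjoining a - 2 makes the ideal the whole ring: the system is inconsistent.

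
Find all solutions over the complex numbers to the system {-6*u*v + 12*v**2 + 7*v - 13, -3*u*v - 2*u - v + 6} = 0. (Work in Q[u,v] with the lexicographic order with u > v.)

{(1, 1), (19/8 - 25*sqrt(17)/24, -29/24 - 5*sqrt(17)/24), (19/8 + 25*sqrt(17)/24, -29/24 + 5*sqrt(17)/24)}

Compute a lex Gröbner basis by Buchberger's algorithm.
f_1 = -6*u*v + 12*v**2 + 7*v - 13, LT = u*v.
f_2 = -3*u*v - 2*u - v + 6, LT = u*v.

S(f_1,f_2): lcm = u*v. S = -2/3*u - 2*v**2 - 3/2*v + 25/6.
  leading term u: no divisor's leading term divides it; move -2/3*u to the remainder.
  leading term v**2: no divisor's leading term divides it; move -2*v**2 to the remainder.
  leading term v: no divisor's leading term divides it; move -3/2*v to the remainder.
  leading term 1: no divisor's leading term divides it; move 25/6 to the remainder.
  remainder -2/3*u - 2*v**2 - 3/2*v + 25/6 ≠ 0; add h_3 = -2/3*u - 2*v**2 - 3/2*v + 25/6 to the basis.

S(f_1,h_3): lcm = u*v. S = -3*v**3 - 17/4*v**2 + 61/12*v + 13/6.
  leading term v**3: no divisor's leading term divides it; move -3*v**3 to the remainder.
  leading term v**2: no divisor's leading term divides it; move -17/4*v**2 to the remainder.
  leading term v: no divisor's leading term divides it; move 61/12*v to the remainder.
  leading term 1: no divisor's leading term divides it; move 13/6 to the remainder.
  remainder -3*v**3 - 17/4*v**2 + 61/12*v + 13/6 ≠ 0; add h_4 = -3*v**3 - 17/4*v**2 + 61/12*v + 13/6 to the basis.

The other S-polynomials (S(f_2,h_3), S(f_1,h_4), S(f_2,h_4), S(h_3,h_4)) all reduce to 0 modulo the current basis, so we have a Gröbner basis.
Inter-reduce: drop elements whose leading term is divisible by another's, tail-reduce, and make monic.
Reduced Gröbner basis: {u + 3*v**2 + 9/4*v - 25/4, v**3 + 17/12*v**2 - 61/36*v - 13/18}.

Since the basis is lex-ordered, v**3 + 17/12*v**2 - 61/36*v - 13/18 is univariate in v. Its roots are {1, -29/24 - 5*sqrt(17)/24, -29/24 + 5*sqrt(17)/24}. Back-substituting each root into the other basis elements fixes the other coordinates.
  v = 1: the earlier basis element becomes u - 1 = 0, giving u = 1 — point (1, 1).
  v = -29/24 - 5*sqrt(17)/24: the earlier basis element becomes u - 19/8 + 25*sqrt(17)/24 = 0, giving u = 19/8 - 25*sqrt(17)/24 — point (19/8 - 25*sqrt(17)/24, -29/24 - 5*sqrt(17)/24).
  v = -29/24 + 5*sqrt(17)/24: the earlier basis element becomes u - 25*sqrt(17)/24 - 19/8 = 0, giving u = 19/8 + 25*sqrt(17)/24 — point (19/8 + 25*sqrt(17)/24, -29/24 + 5*sqrt(17)/24).
Substituting each solution back into the original system confirms all equations vanish.
This is the nonlinear analogue of row-reducing a linear system.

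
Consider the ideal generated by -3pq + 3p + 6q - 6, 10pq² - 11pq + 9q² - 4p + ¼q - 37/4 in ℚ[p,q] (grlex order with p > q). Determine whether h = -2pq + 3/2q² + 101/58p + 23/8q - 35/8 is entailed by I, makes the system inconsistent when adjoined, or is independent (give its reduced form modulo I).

-2pq + 3/2q² + 101/58p + 23/8q - 35/8 lies in I (it reduces to 0).

First compute the reduced Gröbner basis of I by Buchberger's algorithm.
f_1 = -3pq + 3p + 6q - 6, LT = pq.
f_2 = 10pq² - 11pq + 9q² - 4p + ¼q - 37/4, LT = pq².

S(f_1,f_2): lcm = pq². S = 1/10pq - 29/10q² + ⅖p + 79/40q + 37/40.
  leading term pq: subtract (-1/30)·f_1 from 1/10pq - 29/10q² + ⅖p + 79/40q + 37/40 → -29/10q² + ½p + 87/40q + 29/40
  leading term q²: no divisor's leading term divides it; move -29/10q² to the remainder.
  leading term p: no divisor's leading term divides it; move ½p to the remainder.
  leading term q: no divisor's leading term divides it; move 87/40q to the remainder.
  leading term 1: no divisor's leading term divides it; move 29/40 to the remainder.
  remainder -29/10q² + ½p + 87/40q + 29/40 ≠ 0; add k_3 = -29/10q² + ½p + 87/40q + 29/40 to the basis.

S(f_1,k_3): lcm = pq². S = 5/29p² - ¼pq - 2q² + ¼p + 2q.
  leading term p²: no divisor's leading term divides it; move 5/29p² to the remainder.
  leading term pq: subtract (1/12)·f_1 from -¼pq - 2q² + ¼p + 2q → -2q² + 3/2q + ½
  leading term q²: subtract (20/29)·k_3 from -2q² + 3/2q + ½ → -10/29p
  leading term p: no divisor's leading term divides it; move -10/29p to the remainder.
  remainder 5/29p² - 10/29p ≠ 0; add k_4 = 5/29p² - 10/29p to the basis.

The other S-polynomials (S(f_2,k_3), S(f_1,k_4), S(f_2,k_4), S(k_3,k_4)) all reduce to 0 modulo the current basis, so we have a Gröbner basis.
Inter-reduce: drop elements whose leading term is divisible by another's, tail-reduce, and make monic.
Reduced Gröbner basis: {p² - 2p, pq - p - 2q + 2, q² - 5/29p - ¾q - ¼}.
Label its elements g_1 = p² - 2p, g_2 = pq - p - 2q + 2, g_3 = q² - 5/29p - ¾q - ¼.

Reduce h = -2pq + 3/2q² + 101/58p + 23/8q - 35/8 modulo G:
  leading term pq: subtract (-2)·g_2 from -2pq + 3/2q² + 101/58p + 23/8q - 35/8 → 3/2q² - 15/58p - 9/8q - ⅜
  leading term q²: subtract (3/2)·g_3 from 3/2q² - 15/58p - 9/8q - ⅜ → 0
  normal form = 0.
Since the normal form is 0, h ∈ I.

The remainder on division by a Gröbner basis is unique — it is the normal form.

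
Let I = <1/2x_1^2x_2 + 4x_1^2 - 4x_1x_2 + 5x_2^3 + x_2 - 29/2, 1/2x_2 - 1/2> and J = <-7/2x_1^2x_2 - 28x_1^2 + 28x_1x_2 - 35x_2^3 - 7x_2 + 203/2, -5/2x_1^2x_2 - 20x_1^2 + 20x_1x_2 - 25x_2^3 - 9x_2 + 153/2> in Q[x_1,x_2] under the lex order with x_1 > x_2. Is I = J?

Equality of ideals is decidable: compute both reduced Gröbner bases (unique for the ordering) and check whether they agree.
Buchberger on the first generating set:
f_1 = 1/2x_1^2x_2 + 4x_1^2 - 4x_1x_2 + 5x_2^3 + x_2 - 29/2, LT = x_1^2x_2.
f_2 = 1/2x_2 - 1/2, LT = x_2.

S(f_1,f_2): lcm = x_1^2x_2. S = 9x_1^2 - 8x_1x_2 + 10x_2^3 + 2x_2 - 29.
  leading term x_1^2: no divisor's leading term divides it; move 9x_1^2 to the remainder.
  leading term x_1x_2: subtract (-16x_1)·f_2 from -8x_1x_2 + 10x_2^3 + 2x_2 - 29 → -8x_1 + 10x_2^3 + 2x_2 - 29
  leading term x_1: no divisor's leading term divides it; move -8x_1 to the remainder.
  leading term x_2^3: subtract (20x_2^2)·f_2 from 10x_2^3 + 2x_2 - 29 → 10x_2^2 + 2x_2 - 29
  leading term x_2^2: subtract (20x_2)·f_2 from 10x_2^2 + 2x_2 - 29 → 12x_2 - 29
  leading term x_2: subtract (24)·f_2 from 12x_2 - 29 → -17
  leading term 1: no divisor's leading term divides it; move -17 to the remainder.
  remainder 9x_1^2 - 8x_1 - 17 ≠ 0; add g_3 = 9x_1^2 - 8x_1 - 17 to the basis.

The other S-polynomials (S(f_1,g_3), S(f_2,g_3)) all reduce to 0 modulo the current basis, so we have a Gröbner basis.
Inter-reduce: drop elements whose leading term is divisible by another's, tail-reduce, and make monic.
Reduced Gröbner basis: {x_1^2 - 8/9x_1 - 17/9, x_2 - 1}.

Buchberger on the second generating set:
h_1 = -7/2x_1^2x_2 - 28x_1^2 + 28x_1x_2 - 35x_2^3 - 7x_2 + 203/2, LT = x_1^2x_2.
h_2 = -5/2x_1^2x_2 - 20x_1^2 + 20x_1x_2 - 25x_2^3 - 9x_2 + 153/2, LT = x_1^2x_2.

S(h_1,h_2): lcm = x_1^2x_2. S = -8/5x_2 + 8/5.
  leading term x_2: no divisor's leading term divides it; move -8/5x_2 to the remainder.
  leading term 1: no divisor's leading term divides it; move 8/5 to the remainder.
  remainder -8/5x_2 + 8/5 ≠ 0; add k_3 = -8/5x_2 + 8/5 to the basis.

S(h_1,k_3): lcm = x_1^2x_2. S = 9x_1^2 - 8x_1x_2 + 10x_2^3 + 2x_2 - 29.
  leading term x_1^2: no divisor's leading term divides it; move 9x_1^2 to the remainder.
  leading term x_1x_2: subtract (5x_1)·k_3 from -8x_1x_2 + 10x_2^3 + 2x_2 - 29 → -8x_1 + 10x_2^3 + 2x_2 - 29
  leading term x_1: no divisor's leading term divides it; move -8x_1 to the remainder.
  leading term x_2^3: subtract (-25/4x_2^2)·k_3 from 10x_2^3 + 2x_2 - 29 → 10x_2^2 + 2x_2 - 29
  leading term x_2^2: subtract (-25/4x_2)·k_3 from 10x_2^2 + 2x_2 - 29 → 12x_2 - 29
  leading term x_2: subtract (-15/2)·k_3 from 12x_2 - 29 → -17
  leading term 1: no divisor's leading term divides it; move -17 to the remainder.
  remainder 9x_1^2 - 8x_1 - 17 ≠ 0; add k_4 = 9x_1^2 - 8x_1 - 17 to the basis.

The other S-polynomials (S(h_2,k_3), S(h_1,k_4), S(h_2,k_4), S(k_3,k_4)) all reduce to 0 modulo the current basis, so we have a Gröbner basis.
Inter-reduce: drop elements whose leading term is divisible by another's, tail-reduce, and make monic.
Reduced Gröbner basis: {x_1^2 - 8/9x_1 - 17/9, x_2 - 1}.

The two bases agree; hence the ideals are identical.

Yes, the ideals are equal.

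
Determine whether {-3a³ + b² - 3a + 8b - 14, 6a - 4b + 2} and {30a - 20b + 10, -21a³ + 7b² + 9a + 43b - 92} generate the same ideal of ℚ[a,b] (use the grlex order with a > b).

No, the ideals differ.

Equality of ideals is decidable: compute both reduced Gröbner bases (unique for the ordering) and check whether they agree.
Buchberger on the first generating set:
f_1 = -3a³ + b² - 3a + 8b - 14, LT = a³.
f_2 = 6a - 4b + 2, LT = a.

S(f_1,f_2): lcm = a³. S = ⅔a²b - ⅓a² - ⅓b² + a - 8/3b + 14/3.
  reduce S modulo (f_1, f_2):
  remainder 8/27b³ - 7/9b² - 16/9b + 116/27 ≠ 0; add g_3 = 8/27b³ - 7/9b² - 16/9b + 116/27 to the basis.

The other S-polynomials (S(f_1,g_3), S(f_2,g_3)) all reduce to 0 modulo the current basis, so we have a Gröbner basis.
Inter-reduce: drop elements whose leading term is divisible by another's, tail-reduce, and make monic.
Reduced Gröbner basis: {b³ - 21/8b² - 6b + 29/2, a - ⅔b + ⅓}.

Buchberger on the second generating set:
h_1 = 30a - 20b + 10, LT = a.
h_2 = -21a³ + 7b² + 9a + 43b - 92, LT = a³.

S(h_1,h_2): lcm = a³. S = -⅔a²b + ⅓a² + ⅓b² + 3/7a + 43/21b - 92/21.
  reduce S modulo (h_1, h_2):
  remainder -8/27b³ + 7/9b² + 19/9b - 848/189 ≠ 0; add k_3 = -8/27b³ + 7/9b² + 19/9b - 848/189 to the basis.

The other S-polynomials (S(h_1,k_3), S(h_2,k_3)) all reduce to 0 modulo the current basis, so we have a Gröbner basis.
Inter-reduce: drop elements whose leading term is divisible by another's, tail-reduce, and make monic.
Reduced Gröbner basis: {b³ - 21/8b² - 57/8b + 106/7, a - ⅔b + ⅓}.

Since the reduced bases disagree, the two ideals are not the same.
The same test decides containment: I ⊆ J iff every generator of I reduces to 0 modulo a Gröbner basis of J.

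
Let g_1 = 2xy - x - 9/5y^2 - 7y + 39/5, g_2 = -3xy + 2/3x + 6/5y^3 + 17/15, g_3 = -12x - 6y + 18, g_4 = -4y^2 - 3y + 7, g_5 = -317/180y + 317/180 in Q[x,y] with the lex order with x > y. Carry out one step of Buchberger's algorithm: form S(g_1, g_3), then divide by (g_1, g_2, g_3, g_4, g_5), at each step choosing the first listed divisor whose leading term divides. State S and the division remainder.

S(g_1, g_3) = -1/2x - 7/5y^2 - 2y + 39/10; remainder on division = 0.

lcm(LM(g_1), LM(g_3)) = xy.
S = (lcm/LT(g_1))·g_1 − (lcm/LT(g_3))·g_3 = -1/2x - 7/5y^2 - 2y + 39/10.
Reduce S modulo (g_1, g_2, g_3, g_4, g_5) in that order:
  leading term x: subtract (1/24)·g_3 from -1/2x - 7/5y^2 - 2y + 39/10 → -7/5y^2 - 7/4y + 63/20
  leading term y^2: subtract (7/20)·g_4 from -7/5y^2 - 7/4y + 63/20 → -7/10y + 7/10
  leading term y: subtract (126/317)·g_5 from -7/10y + 7/10 → 0
The remainder is 0, so this S-polynomial contributes no new basis element.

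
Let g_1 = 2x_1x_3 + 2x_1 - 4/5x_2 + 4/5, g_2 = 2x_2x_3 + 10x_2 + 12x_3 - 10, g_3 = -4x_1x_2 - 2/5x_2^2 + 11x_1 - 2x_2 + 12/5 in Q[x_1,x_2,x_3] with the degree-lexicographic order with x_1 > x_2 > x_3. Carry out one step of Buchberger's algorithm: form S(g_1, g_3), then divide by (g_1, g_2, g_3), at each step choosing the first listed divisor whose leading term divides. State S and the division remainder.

lcm(LM(g_1), LM(g_3)) = x_1x_2x_3.
S = (lcm/LT(g_1))·g_1 − (lcm/LT(g_3))·g_3 = -1/10x_2^2x_3 + x_1x_2 + 11/4x_1x_3 - 2/5x_2^2 - 1/2x_2x_3 + 2/5x_2 + 3/5x_3.
Reduce S modulo (g_1, g_2, g_3) in that order:
  leading term x_2^2x_3: subtract (-1/20x_2)·g_2 from -1/10x_2^2x_3 + x_1x_2 + 11/4x_1x_3 - 2/5x_2^2 - 1/2x_2x_3 + 2/5x_2 + 3/5x_3 → x_1x_2 + 11/4x_1x_3 + 1/10x_2^2 + 1/10x_2x_3 - 1/10x_2 + 3/5x_3
  leading term x_1x_2: subtract (-1/4)·g_3 from x_1x_2 + 11/4x_1x_3 + 1/10x_2^2 + 1/10x_2x_3 - 1/10x_2 + 3/5x_3 → 11/4x_1x_3 + 1/10x_2x_3 + 11/4x_1 - 3/5x_2 + 3/5x_3 + 3/5
  leading term x_1x_3: subtract (11/8)·g_1 from 11/4x_1x_3 + 1/10x_2x_3 + 11/4x_1 - 3/5x_2 + 3/5x_3 + 3/5 → 1/10x_2x_3 + 1/2x_2 + 3/5x_3 - 1/2
  leading term x_2x_3: subtract (1/20)·g_2 from 1/10x_2x_3 + 1/2x_2 + 3/5x_3 - 1/2 → 0
The remainder is 0, so this S-polynomial contributes no new basis element.

S(g_1, g_3) = -1/10x_2^2x_3 + x_1x_2 + 11/4x_1x_3 - 2/5x_2^2 - 1/2x_2x_3 + 2/5x_2 + 3/5x_3; remainder on division = 0.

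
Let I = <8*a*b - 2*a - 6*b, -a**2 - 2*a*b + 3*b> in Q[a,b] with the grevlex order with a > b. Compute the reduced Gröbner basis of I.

f_1 = 8*a*b - 2*a - 6*b, LT = a*b.
f_2 = -a**2 - 2*a*b + 3*b, LT = a**2.

S(f_1,f_2): lcm = a**2*b. S = -2*a*b**2 - 1/4*a**2 - 3/4*a*b + 3*b**2.
  leading term a*b**2: subtract (-1/4*b)·f_1 from -2*a*b**2 - 1/4*a**2 - 3/4*a*b + 3*b**2 → -1/4*a**2 - 5/4*a*b + 3/2*b**2
  leading term a**2: subtract (1/4)·f_2 from -1/4*a**2 - 5/4*a*b + 3/2*b**2 → -3/4*a*b + 3/2*b**2 - 3/4*b
  leading term a*b: subtract (-3/32)·f_1 from -3/4*a*b + 3/2*b**2 - 3/4*b → 3/2*b**2 - 3/16*a - 21/16*b
  leading term b**2: no divisor's leading term divides it; move 3/2*b**2 to the remainder.
  leading term a: no divisor's leading term divides it; move -3/16*a to the remainder.
  leading term b: no divisor's leading term divides it; move -21/16*b to the remainder.
  remainder 3/2*b**2 - 3/16*a - 21/16*b ≠ 0; add g_3 = 3/2*b**2 - 3/16*a - 21/16*b to the basis.

S(f_1,g_3): lcm = a*b**2. S = 1/8*a**2 + 5/8*a*b - 3/4*b**2.
  leading term a**2: subtract (-1/8)·f_2 from 1/8*a**2 + 5/8*a*b - 3/4*b**2 → 3/8*a*b - 3/4*b**2 + 3/8*b
  leading term a*b: subtract (3/64)·f_1 from 3/8*a*b - 3/4*b**2 + 3/8*b → -3/4*b**2 + 3/32*a + 21/32*b
  leading term b**2: subtract (-1/2)·g_3 from -3/4*b**2 + 3/32*a + 21/32*b → 0
  remainder 0.

S(f_2,g_3): leading monomials are coprime, so the S-polynomial reduces to 0 (Buchberger's first criterion).
Every S-polynomial of the final basis reduces to 0, so we have a Gröbner basis.

G = {a**2 + 1/2*a - 3/2*b, a*b - 1/4*a - 3/4*b, b**2 - 1/8*a - 7/8*b}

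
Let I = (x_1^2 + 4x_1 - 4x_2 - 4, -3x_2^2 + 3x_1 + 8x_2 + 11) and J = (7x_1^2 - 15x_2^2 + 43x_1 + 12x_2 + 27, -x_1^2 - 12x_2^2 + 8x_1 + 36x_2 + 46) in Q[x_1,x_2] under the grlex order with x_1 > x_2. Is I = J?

No, the ideals differ.

Since reduced Gröbner bases are canonical representatives of ideals under a given ordering, it suffices to compute and compare them.
Buchberger on the first generating set:
f_1 = x_1^2 + 4x_1 - 4x_2 - 4, LT = x_1^2.
f_2 = -3x_2^2 + 3x_1 + 8x_2 + 11, LT = x_2^2.

The S-polynomials (S(f_1,f_2)) all reduce to 0 modulo the current basis, so we have a Gröbner basis.
Inter-reduce: drop elements whose leading term is divisible by another's, tail-reduce, and make monic.
Reduced Gröbner basis: {x_1^2 + 4x_1 - 4x_2 - 4, x_2^2 - x_1 - 8/3x_2 - 11/3}.

Buchberger on the second generating set:
h_1 = 7x_1^2 - 15x_2^2 + 43x_1 + 12x_2 + 27, LT = x_1^2.
h_2 = -x_1^2 - 12x_2^2 + 8x_1 + 36x_2 + 46, LT = x_1^2.

S(h_1,h_2): lcm = x_1^2. S = -99/7x_2^2 + 99/7x_1 + 264/7x_2 + 349/7.
  leading term x_2^2: no divisor's leading term divides it; move -99/7x_2^2 to the remainder.
  leading term x_1: no divisor's leading term divides it; move 99/7x_1 to the remainder.
  leading term x_2: no divisor's leading term divides it; move 264/7x_2 to the remainder.
  leading term 1: no divisor's leading term divides it; move 349/7 to the remainder.
  remainder -99/7x_2^2 + 99/7x_1 + 264/7x_2 + 349/7 ≠ 0; add k_3 = -99/7x_2^2 + 99/7x_1 + 264/7x_2 + 349/7 to the basis.

The other S-polynomials (S(h_1,k_3), S(h_2,k_3)) all reduce to 0 modulo the current basis, so we have a Gröbner basis.
Inter-reduce: drop elements whose leading term is divisible by another's, tail-reduce, and make monic.
Reduced Gröbner basis: {x_1^2 + 4x_1 - 4x_2 - 122/33, x_2^2 - x_1 - 8/3x_2 - 349/99}.

These differ, so the ideals are not equal.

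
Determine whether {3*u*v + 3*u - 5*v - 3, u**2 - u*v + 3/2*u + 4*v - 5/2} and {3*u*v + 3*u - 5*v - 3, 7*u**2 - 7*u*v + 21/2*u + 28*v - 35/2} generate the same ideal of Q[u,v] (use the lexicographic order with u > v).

Since reduced Gröbner bases are canonical representatives of ideals under a given ordering, it suffices to compute and compare them.
Buchberger on the first generating set:
f_1 = 3*u*v + 3*u - 5*v - 3, LT = u*v.
f_2 = u**2 - u*v + 3/2*u + 4*v - 5/2, LT = u**2.

S(f_1,f_2): lcm = u**2*v. S = u**2 + u*v**2 - 19/6*u*v - u - 4*v**2 + 5/2*v.
  leading term u**2: subtract (1)·f_2 from u**2 + u*v**2 - 19/6*u*v - u - 4*v**2 + 5/2*v → u*v**2 - 13/6*u*v - 5/2*u - 4*v**2 - 3/2*v + 5/2
  leading term u*v**2: subtract (1/3*v)·f_1 from u*v**2 - 13/6*u*v - 5/2*u - 4*v**2 - 3/2*v + 5/2 → -19/6*u*v - 5/2*u - 7/3*v**2 - 1/2*v + 5/2
  leading term u*v: subtract (-19/18)·f_1 from -19/6*u*v - 5/2*u - 7/3*v**2 - 1/2*v + 5/2 → 2/3*u - 7/3*v**2 - 52/9*v - 2/3
  leading term u: no divisor's leading term divides it; move 2/3*u to the remainder.
  leading term v**2: no divisor's leading term divides it; move -7/3*v**2 to the remainder.
  leading term v: no divisor's leading term divides it; move -52/9*v to the remainder.
  leading term 1: no divisor's leading term divides it; move -2/3 to the remainder.
  remainder 2/3*u - 7/3*v**2 - 52/9*v - 2/3 ≠ 0; add g_3 = 2/3*u - 7/3*v**2 - 52/9*v - 2/3 to the basis.

S(f_1,g_3): lcm = u*v. S = u + 7/2*v**3 + 26/3*v**2 - 2/3*v - 1.
  leading term u: subtract (3/2)·g_3 from u + 7/2*v**3 + 26/3*v**2 - 2/3*v - 1 → 7/2*v**3 + 73/6*v**2 + 8*v
  leading term v**3: no divisor's leading term divides it; move 7/2*v**3 to the remainder.
  leading term v**2: no divisor's leading term divides it; move 73/6*v**2 to the remainder.
  leading term v: no divisor's leading term divides it; move 8*v to the remainder.
  remainder 7/2*v**3 + 73/6*v**2 + 8*v ≠ 0; add g_4 = 7/2*v**3 + 73/6*v**2 + 8*v to the basis.

The other S-polynomials (S(f_2,g_3), S(f_1,g_4), S(f_2,g_4), S(g_3,g_4)) all reduce to 0 modulo the current basis, so we have a Gröbner basis.
Inter-reduce: drop elements whose leading term is divisible by another's, tail-reduce, and make monic.
Reduced Gröbner basis: {u - 7/2*v**2 - 26/3*v - 1, v**3 + 73/21*v**2 + 16/7*v}.

Buchberger on the second generating set:
h_1 = 3*u*v + 3*u - 5*v - 3, LT = u*v.
h_2 = 7*u**2 - 7*u*v + 21/2*u + 28*v - 35/2, LT = u**2.

S(h_1,h_2): lcm = u**2*v. S = u**2 + u*v**2 - 19/6*u*v - u - 4*v**2 + 5/2*v.
  leading term u**2: subtract (1/7)·h_2 from u**2 + u*v**2 - 19/6*u*v - u - 4*v**2 + 5/2*v → u*v**2 - 13/6*u*v - 5/2*u - 4*v**2 - 3/2*v + 5/2
  leading term u*v**2: subtract (1/3*v)·h_1 from u*v**2 - 13/6*u*v - 5/2*u - 4*v**2 - 3/2*v + 5/2 → -19/6*u*v - 5/2*u - 7/3*v**2 - 1/2*v + 5/2
  leading term u*v: subtract (-19/18)·h_1 from -19/6*u*v - 5/2*u - 7/3*v**2 - 1/2*v + 5/2 → 2/3*u - 7/3*v**2 - 52/9*v - 2/3
  leading term u: no divisor's leading term divides it; move 2/3*u to the remainder.
  leading term v**2: no divisor's leading term divides it; move -7/3*v**2 to the remainder.
  leading term v: no divisor's leading term divides it; move -52/9*v to the remainder.
  leading term 1: no divisor's leading term divides it; move -2/3 to the remainder.
  remainder 2/3*u - 7/3*v**2 - 52/9*v - 2/3 ≠ 0; add k_3 = 2/3*u - 7/3*v**2 - 52/9*v - 2/3 to the basis.

S(h_1,k_3): lcm = u*v. S = u + 7/2*v**3 + 26/3*v**2 - 2/3*v - 1.
  leading term u: subtract (3/2)·k_3 from u + 7/2*v**3 + 26/3*v**2 - 2/3*v - 1 → 7/2*v**3 + 73/6*v**2 + 8*v
  leading term v**3: no divisor's leading term divides it; move 7/2*v**3 to the remainder.
  leading term v**2: no divisor's leading term divides it; move 73/6*v**2 to the remainder.
  leading term v: no divisor's leading term divides it; move 8*v to the remainder.
  remainder 7/2*v**3 + 73/6*v**2 + 8*v ≠ 0; add k_4 = 7/2*v**3 + 73/6*v**2 + 8*v to the basis.

The other S-polynomials (S(h_2,k_3), S(h_1,k_4), S(h_2,k_4), S(k_3,k_4)) all reduce to 0 modulo the current basis, so we have a Gröbner basis.
Inter-reduce: drop elements whose leading term is divisible by another's, tail-reduce, and make monic.
Reduced Gröbner basis: {u - 7/2*v**2 - 26/3*v - 1, v**3 + 73/21*v**2 + 16/7*v}.

Same reduced basis, so the two generating sets span the same ideal.

Yes, the ideals are equal.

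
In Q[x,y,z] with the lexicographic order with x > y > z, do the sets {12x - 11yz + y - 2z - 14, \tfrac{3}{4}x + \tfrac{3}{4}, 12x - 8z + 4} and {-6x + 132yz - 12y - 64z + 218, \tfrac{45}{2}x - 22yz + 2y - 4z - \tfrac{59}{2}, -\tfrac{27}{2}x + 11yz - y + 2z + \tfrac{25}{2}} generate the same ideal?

Yes, the ideals are equal.

For a fixed monomial order, each ideal has a unique reduced Gröbner basis; comparing bases decides equality.
Buchberger on the first generating set:
f_1 = 12x - 11yz + y - 2z - 14, LT = x.
f_2 = \tfrac{3}{4}x + \tfrac{3}{4}, LT = x.
f_3 = 12x - 8z + 4, LT = x.

S(f_1,f_2): lcm = x. S = -\tfrac{11}{12}yz + \tfrac{1}{12}y - \tfrac{1}{6}z - \tfrac{13}{6}.
  reduce S modulo (f_1, f_2, f_3):
  remainder -\tfrac{11}{12}yz + \tfrac{1}{12}y - \tfrac{1}{6}z - \tfrac{13}{6} ≠ 0; add g_4 = -\tfrac{11}{12}yz + \tfrac{1}{12}y - \tfrac{1}{6}z - \tfrac{13}{6} to the basis.

S(f_1,f_3): lcm = x. S = -\tfrac{11}{12}yz + \tfrac{1}{12}y + \tfrac{1}{2}z - \tfrac{3}{2}.
  reduce S modulo (f_1, f_2, f_3, g_4):
  remainder \tfrac{2}{3}z + \tfrac{2}{3} ≠ 0; add g_5 = \tfrac{2}{3}z + \tfrac{2}{3} to the basis.

S(g_4,g_5): lcm = yz. S = -\tfrac{12}{11}y + \tfrac{2}{11}z + \tfrac{26}{11}.
  reduce S modulo (f_1, f_2, f_3, g_4, g_5):
  remainder -\tfrac{12}{11}y + \tfrac{24}{11} ≠ 0; add g_6 = -\tfrac{12}{11}y + \tfrac{24}{11} to the basis.

The other S-polynomials (S(f_2,f_3), S(f_1,g_4), S(f_2,g_4), S(f_3,g_4), S(f_1,g_5), S(f_2,g_5), S(f_3,g_5), S(f_1,g_6), S(f_2,g_6), S(f_3,g_6), S(g_4,g_6), S(g_5,g_6)) all reduce to 0 modulo the current basis, so we have a Gröbner basis.
Inter-reduce: drop elements whose leading term is divisible by another's, tail-reduce, and make monic.
Reduced Gröbner basis: {x + 1, y - 2, z + 1}.

Buchberger on the second generating set:
h_1 = -6x + 132yz - 12y - 64z + 218, LT = x.
h_2 = \tfrac{45}{2}x - 22yz + 2y - 4z - \tfrac{59}{2}, LT = x.
h_3 = -\tfrac{27}{2}x + 11yz - y + 2z + \tfrac{25}{2}, LT = x.

S(h_1,h_2): lcm = x. S = -\tfrac{946}{45}yz + \tfrac{86}{45}y + \tfrac{488}{45}z - \tfrac{1576}{45}.
  reduce S modulo (h_1, h_2, h_3):
  remainder -\tfrac{946}{45}yz + \tfrac{86}{45}y + \tfrac{488}{45}z - \tfrac{1576}{45} ≠ 0; add k_4 = -\tfrac{946}{45}yz + \tfrac{86}{45}y + \tfrac{488}{45}z - \tfrac{1576}{45} to the basis.

S(h_1,h_3): lcm = x. S = -\tfrac{572}{27}yz + \tfrac{52}{27}y + \tfrac{292}{27}z - \tfrac{956}{27}.
  reduce S modulo (h_1, h_2, h_3, k_4):
  remainder -\tfrac{44}{387}z - \tfrac{44}{387} ≠ 0; add k_5 = -\tfrac{44}{387}z - \tfrac{44}{387} to the basis.

S(k_4,k_5): lcm = yz. S = -\tfrac{12}{11}y - \tfrac{244}{473}z + \tfrac{788}{473}.
  reduce S modulo (h_1, h_2, h_3, k_4, k_5):
  remainder -\tfrac{12}{11}y + \tfrac{24}{11} ≠ 0; add k_6 = -\tfrac{12}{11}y + \tfrac{24}{11} to the basis.

The other S-polynomials (S(h_2,h_3), S(h_1,k_4), S(h_2,k_4), S(h_3,k_4), S(h_1,k_5), S(h_2,k_5), S(h_3,k_5), S(h_1,k_6), S(h_2,k_6), S(h_3,k_6), S(k_4,k_6), S(k_5,k_6)) all reduce to 0 modulo the current basis, so we have a Gröbner basis.
Inter-reduce: drop elements whose leading term is divisible by another's, tail-reduce, and make monic.
Reduced Gröbner basis: {x + 1, y - 2, z + 1}.

The two bases agree; hence the ideals are identical.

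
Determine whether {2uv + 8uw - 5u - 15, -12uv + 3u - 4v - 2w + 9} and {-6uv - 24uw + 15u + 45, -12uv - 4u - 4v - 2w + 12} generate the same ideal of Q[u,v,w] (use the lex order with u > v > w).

No, the ideals differ.

Two ideals are equal iff their reduced Gröbner bases coincide (the reduced basis is unique for a fixed ordering).
Buchberger on the first generating set:
f_1 = 2uv + 8uw - 5u - 15, LT = uv.
f_2 = -12uv + 3u - 4v - 2w + 9, LT = uv.

S(f_1,f_2): lcm = uv. S = 4uw - \tfrac{9}{4}u - \tfrac{1}{3}v - \tfrac{1}{6}w - \tfrac{27}{4}.
  reduce S modulo (f_1, f_2):
  remainder 4uw - \tfrac{9}{4}u - \tfrac{1}{3}v - \tfrac{1}{6}w - \tfrac{27}{4} ≠ 0; add g_3 = 4uw - \tfrac{9}{4}u - \tfrac{1}{3}v - \tfrac{1}{6}w - \tfrac{27}{4} to the basis.

S(f_1,g_3): lcm = uvw. S = \tfrac{9}{16}uv + 4uw^{2} - \tfrac{5}{2}uw + \tfrac{1}{12}v^{2} + \tfrac{1}{24}vw + \tfrac{27}{16}v - \tfrac{15}{2}w.
  reduce S modulo (f_1, f_2, g_3):
  remainder \tfrac{1}{12}v^{2} + \tfrac{3}{8}vw + \tfrac{71}{48}v + \tfrac{1}{6}w^{2} - \tfrac{41}{48}w ≠ 0; add g_4 = \tfrac{1}{12}v^{2} + \tfrac{3}{8}vw + \tfrac{71}{48}v + \tfrac{1}{6}w^{2} - \tfrac{41}{48}w to the basis.

The other S-polynomials (S(f_2,g_3), S(f_1,g_4), S(f_2,g_4), S(g_3,g_4)) all reduce to 0 modulo the current basis, so we have a Gröbner basis.
Inter-reduce: drop elements whose leading term is divisible by another's, tail-reduce, and make monic.
Reduced Gröbner basis: {uv - \tfrac{1}{4}u + \tfrac{1}{3}v + \tfrac{1}{6}w - \tfrac{3}{4}, uw - \tfrac{9}{16}u - \tfrac{1}{12}v - \tfrac{1}{24}w - \tfrac{27}{16}, v^{2} + \tfrac{9}{2}vw + \tfrac{71}{4}v + 2w^{2} - \tfrac{41}{4}w}.

Buchberger on the second generating set:
h_1 = -6uv - 24uw + 15u + 45, LT = uv.
h_2 = -12uv - 4u - 4v - 2w + 12, LT = uv.

S(h_1,h_2): lcm = uv. S = 4uw - \tfrac{17}{6}u - \tfrac{1}{3}v - \tfrac{1}{6}w - \tfrac{13}{2}.
  reduce S modulo (h_1, h_2):
  remainder 4uw - \tfrac{17}{6}u - \tfrac{1}{3}v - \tfrac{1}{6}w - \tfrac{13}{2} ≠ 0; add k_3 = 4uw - \tfrac{17}{6}u - \tfrac{1}{3}v - \tfrac{1}{6}w - \tfrac{13}{2} to the basis.

S(h_1,k_3): lcm = uvw. S = \tfrac{17}{24}uv + 4uw^{2} - \tfrac{5}{2}uw + \tfrac{1}{12}v^{2} + \tfrac{1}{24}vw + \tfrac{13}{8}v - \tfrac{15}{2}w.
  reduce S modulo (h_1, h_2, k_3):
  remainder \tfrac{1}{12}v^{2} + \tfrac{3}{8}vw + \tfrac{17}{12}v + \tfrac{1}{6}w^{2} - \tfrac{53}{48}w + \tfrac{5}{4} ≠ 0; add k_4 = \tfrac{1}{12}v^{2} + \tfrac{3}{8}vw + \tfrac{17}{12}v + \tfrac{1}{6}w^{2} - \tfrac{53}{48}w + \tfrac{5}{4} to the basis.

The other S-polynomials (S(h_2,k_3), S(h_1,k_4), S(h_2,k_4), S(k_3,k_4)) all reduce to 0 modulo the current basis, so we have a Gröbner basis.
Inter-reduce: drop elements whose leading term is divisible by another's, tail-reduce, and make monic.
Reduced Gröbner basis: {uv + \tfrac{1}{3}u + \tfrac{1}{3}v + \tfrac{1}{6}w - 1, uw - \tfrac{17}{24}u - \tfrac{1}{12}v - \tfrac{1}{24}w - \tfrac{13}{8}, v^{2} + \tfrac{9}{2}vw + 17v + 2w^{2} - \tfrac{53}{4}w + 15}.

These differ, so the ideals are not equal.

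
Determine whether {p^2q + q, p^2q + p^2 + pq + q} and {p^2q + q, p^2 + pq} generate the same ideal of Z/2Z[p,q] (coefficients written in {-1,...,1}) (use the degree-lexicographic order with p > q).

Yes, the ideals are equal.

Two ideals are equal iff their reduced Gröbner bases coincide (the reduced basis is unique for a fixed ordering).
Buchberger on the first generating set:
f_1 = p^2q + q, LT = p^2q.
f_2 = p^2q + p^2 + pq + q, LT = p^2q.

S(f_1,f_2): lcm = p^2q. S = p^2 + pq.
  reduce S modulo (f_1, f_2):
  remainder p^2 + pq ≠ 0; add g_3 = p^2 + pq to the basis.

S(f_1,g_3): lcm = p^2q. S = pq^2 + q.
  reduce S modulo (f_1, f_2, g_3):
  remainder pq^2 + q ≠ 0; add g_4 = pq^2 + q to the basis.

S(f_1,g_4): lcm = p^2q^2. S = pq + q^2.
  reduce S modulo (f_1, f_2, g_3, g_4):
  remainder pq + q^2 ≠ 0; add g_5 = pq + q^2 to the basis.

S(g_4,g_5): lcm = pq^2. S = q^3 + q.
  reduce S modulo (f_1, f_2, g_3, g_4, g_5):
  remainder q^3 + q ≠ 0; add g_6 = q^3 + q to the basis.

The other S-polynomials (S(f_2,g_3), S(f_2,g_4), S(g_3,g_4), S(f_1,g_5), S(f_2,g_5), S(g_3,g_5), S(f_1,g_6), S(f_2,g_6), S(g_3,g_6), S(g_4,g_6), S(g_5,g_6)) all reduce to 0 modulo the current basis, so we have a Gröbner basis.
Inter-reduce: drop elements whose leading term is divisible by another's, tail-reduce, and make monic.
Reduced Gröbner basis: {q^3 + q, p^2 + q^2, pq + q^2}.

Buchberger on the second generating set:
h_1 = p^2q + q, LT = p^2q.
h_2 = p^2 + pq, LT = p^2.

S(h_1,h_2): lcm = p^2q. S = pq^2 + q.
  reduce S modulo (h_1, h_2):
  remainder pq^2 + q ≠ 0; add k_3 = pq^2 + q to the basis.

S(h_1,k_3): lcm = p^2q^2. S = pq + q^2.
  reduce S modulo (h_1, h_2, k_3):
  remainder pq + q^2 ≠ 0; add k_4 = pq + q^2 to the basis.

S(k_3,k_4): lcm = pq^2. S = q^3 + q.
  reduce S modulo (h_1, h_2, k_3, k_4):
  remainder q^3 + q ≠ 0; add k_5 = q^3 + q to the basis.

The other S-polynomials (S(h_2,k_3), S(h_1,k_4), S(h_2,k_4), S(h_1,k_5), S(h_2,k_5), S(k_3,k_5), S(k_4,k_5)) all reduce to 0 modulo the current basis, so we have a Gröbner basis.
Inter-reduce: drop elements whose leading term is divisible by another's, tail-reduce, and make monic.
Reduced Gröbner basis: {q^3 + q, p^2 + q^2, pq + q^2}.

Same reduced basis, so the two generating sets span the same ideal.
The same test decides containment: I ⊆ J iff every generator of I reduces to 0 modulo a Gröbner basis of J.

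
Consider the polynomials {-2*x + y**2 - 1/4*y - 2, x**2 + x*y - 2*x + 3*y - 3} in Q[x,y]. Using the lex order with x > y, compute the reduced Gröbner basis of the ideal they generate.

G = {x - 1/2*y**2 + 1/8*y + 1, y**4 + 3/2*y**3 - 135/16*y**2 + 10*y}

f_1 = -2*x + y**2 - 1/4*y - 2, LT = x.
f_2 = x**2 + x*y - 2*x + 3*y - 3, LT = x**2.

S(f_1,f_2): lcm = x**2. S = -1/2*x*y**2 - 7/8*x*y + 3*x - 3*y + 3.
  leading term x*y**2: subtract (1/4*y**2)·f_1 from -1/2*x*y**2 - 7/8*x*y + 3*x - 3*y + 3 → -7/8*x*y + 3*x - 1/4*y**4 + 1/16*y**3 + 1/2*y**2 - 3*y + 3
  leading term x*y: subtract (7/16*y)·f_1 from -7/8*x*y + 3*x - 1/4*y**4 + 1/16*y**3 + 1/2*y**2 - 3*y + 3 → 3*x - 1/4*y**4 - 3/8*y**3 + 39/64*y**2 - 17/8*y + 3
  leading term x: subtract (-3/2)·f_1 from 3*x - 1/4*y**4 - 3/8*y**3 + 39/64*y**2 - 17/8*y + 3 → -1/4*y**4 - 3/8*y**3 + 135/64*y**2 - 5/2*y
  leading term y**4: no divisor's leading term divides it; move -1/4*y**4 to the remainder.
  leading term y**3: no divisor's leading term divides it; move -3/8*y**3 to the remainder.
  leading term y**2: no divisor's leading term divides it; move 135/64*y**2 to the remainder.
  leading term y: no divisor's leading term divides it; move -5/2*y to the remainder.
  remainder -1/4*y**4 - 3/8*y**3 + 135/64*y**2 - 5/2*y ≠ 0; add g_3 = -1/4*y**4 - 3/8*y**3 + 135/64*y**2 - 5/2*y to the basis.

The other S-polynomials (S(f_1,g_3), S(f_2,g_3)) all reduce to 0 modulo the current basis, so we have a Gröbner basis.
Inter-reduce: drop elements whose leading term is divisible by another's, tail-reduce, and make monic.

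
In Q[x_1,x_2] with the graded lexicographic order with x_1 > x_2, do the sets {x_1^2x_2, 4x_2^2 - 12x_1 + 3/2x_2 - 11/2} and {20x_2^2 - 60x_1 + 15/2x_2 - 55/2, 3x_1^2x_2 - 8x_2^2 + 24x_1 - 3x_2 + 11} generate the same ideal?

Yes, the ideals are equal.

Since reduced Gröbner bases are canonical representatives of ideals under a given ordering, it suffices to compute and compare them.
Buchberger on the first generating set:
f_1 = x_1^2x_2, LT = x_1^2x_2.
f_2 = 4x_2^2 - 12x_1 + 3/2x_2 - 11/2, LT = x_2^2.

S(f_1,f_2): lcm = x_1^2x_2^2. S = 3x_1^3 - 3/8x_1^2x_2 + 11/8x_1^2.
  reduce S modulo (f_1, f_2):
  remainder 3x_1^3 + 11/8x_1^2 ≠ 0; add g_3 = 3x_1^3 + 11/8x_1^2 to the basis.

The other S-polynomials (S(f_1,g_3), S(f_2,g_3)) all reduce to 0 modulo the current basis, so we have a Gröbner basis.
Inter-reduce: drop elements whose leading term is divisible by another's, tail-reduce, and make monic.
Reduced Gröbner basis: {x_1^3 + 11/24x_1^2, x_1^2x_2, x_2^2 - 3x_1 + 3/8x_2 - 11/8}.

Buchberger on the second generating set:
h_1 = 20x_2^2 - 60x_1 + 15/2x_2 - 55/2, LT = x_2^2.
h_2 = 3x_1^2x_2 - 8x_2^2 + 24x_1 - 3x_2 + 11, LT = x_1^2x_2.

S(h_1,h_2): lcm = x_1^2x_2^2. S = -3x_1^3 + 3/8x_1^2x_2 + 8/3x_2^3 - 11/8x_1^2 - 8x_1x_2 + x_2^2 - 11/3x_2.
  reduce S modulo (h_1, h_2):
  remainder -3x_1^3 - 11/8x_1^2 ≠ 0; add k_3 = -3x_1^3 - 11/8x_1^2 to the basis.

The other S-polynomials (S(h_1,k_3), S(h_2,k_3)) all reduce to 0 modulo the current basis, so we have a Gröbner basis.
Inter-reduce: drop elements whose leading term is divisible by another's, tail-reduce, and make monic.
Reduced Gröbner basis: {x_1^3 + 11/24x_1^2, x_1^2x_2, x_2^2 - 3x_1 + 3/8x_2 - 11/8}.

These coincide, so the ideals are equal.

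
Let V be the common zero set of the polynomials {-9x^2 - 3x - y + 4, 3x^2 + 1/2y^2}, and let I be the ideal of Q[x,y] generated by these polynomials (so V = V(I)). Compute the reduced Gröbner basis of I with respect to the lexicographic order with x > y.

f_1 = -9x^2 - 3x - y + 4, LT = x^2.
f_2 = 3x^2 + 1/2y^2, LT = x^2.

S(f_1,f_2): lcm = x^2. S = 1/3x - 1/6y^2 + 1/9y - 4/9.
  reduce S modulo (f_1, f_2):
  remainder 1/3x - 1/6y^2 + 1/9y - 4/9 ≠ 0; add g_3 = 1/3x - 1/6y^2 + 1/9y - 4/9 to the basis.

S(f_1,g_3): lcm = x^2. S = 1/2xy^2 - 1/3xy + 5/3x + 1/9y - 4/9.
  reduce S modulo (f_1, f_2, g_3):
  remainder 1/4y^4 - 1/3y^3 + 29/18y^2 - 8/9y + 16/9 ≠ 0; add g_4 = 1/4y^4 - 1/3y^3 + 29/18y^2 - 8/9y + 16/9 to the basis.

The other S-polynomials (S(f_2,g_3), S(f_1,g_4), S(f_2,g_4), S(g_3,g_4)) all reduce to 0 modulo the current basis, so we have a Gröbner basis.
Inter-reduce: drop elements whose leading term is divisible by another's, tail-reduce, and make monic.

G = {x - 1/2y^2 + 1/3y - 4/3, y^4 - 4/3y^3 + 58/9y^2 - 32/9y + 64/9}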